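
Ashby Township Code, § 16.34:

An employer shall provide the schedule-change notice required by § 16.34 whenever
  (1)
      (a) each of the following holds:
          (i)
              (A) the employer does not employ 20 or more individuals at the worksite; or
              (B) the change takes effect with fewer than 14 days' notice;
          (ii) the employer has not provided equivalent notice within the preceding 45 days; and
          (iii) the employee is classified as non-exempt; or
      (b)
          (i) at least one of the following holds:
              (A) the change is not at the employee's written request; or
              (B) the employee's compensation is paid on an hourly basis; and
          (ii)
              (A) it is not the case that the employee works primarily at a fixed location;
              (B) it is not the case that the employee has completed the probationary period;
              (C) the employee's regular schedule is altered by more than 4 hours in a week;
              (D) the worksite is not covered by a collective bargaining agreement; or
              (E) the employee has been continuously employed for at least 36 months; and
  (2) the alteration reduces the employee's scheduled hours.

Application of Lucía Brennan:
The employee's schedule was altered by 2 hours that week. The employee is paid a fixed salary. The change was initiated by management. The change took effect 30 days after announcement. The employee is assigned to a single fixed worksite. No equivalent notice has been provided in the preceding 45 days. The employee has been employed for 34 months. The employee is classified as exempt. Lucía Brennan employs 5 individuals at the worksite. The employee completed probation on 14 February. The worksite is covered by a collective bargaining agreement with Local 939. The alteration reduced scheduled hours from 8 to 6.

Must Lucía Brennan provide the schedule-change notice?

No — not required.

(A) not (≥ 20 at site) — satisfied.
(B) < 14 days' notice — fails.
(i): T OR F → true.
(ii) no recent notice — holds.
(iii) non-exempt — not satisfied.
So (a) is not satisfied (T AND T AND F).
(A) not employee-requested — satisfied.
(B) hourly-paid — not met.
(i): T OR F → true.
(A) not (fixed location) — not met.
(B) not (past probation) — fails.
(C) schedule shift > 4h — not met.
(D) no CBA — not met.
(E) tenure ≥ 36 mo. — fails.
(ii) = F OR F OR F OR F OR F = false.
(b) = T AND F = false.
(1): F OR F → false.
(2) hours reduced — satisfied.
So Overall is not satisfied (F AND T).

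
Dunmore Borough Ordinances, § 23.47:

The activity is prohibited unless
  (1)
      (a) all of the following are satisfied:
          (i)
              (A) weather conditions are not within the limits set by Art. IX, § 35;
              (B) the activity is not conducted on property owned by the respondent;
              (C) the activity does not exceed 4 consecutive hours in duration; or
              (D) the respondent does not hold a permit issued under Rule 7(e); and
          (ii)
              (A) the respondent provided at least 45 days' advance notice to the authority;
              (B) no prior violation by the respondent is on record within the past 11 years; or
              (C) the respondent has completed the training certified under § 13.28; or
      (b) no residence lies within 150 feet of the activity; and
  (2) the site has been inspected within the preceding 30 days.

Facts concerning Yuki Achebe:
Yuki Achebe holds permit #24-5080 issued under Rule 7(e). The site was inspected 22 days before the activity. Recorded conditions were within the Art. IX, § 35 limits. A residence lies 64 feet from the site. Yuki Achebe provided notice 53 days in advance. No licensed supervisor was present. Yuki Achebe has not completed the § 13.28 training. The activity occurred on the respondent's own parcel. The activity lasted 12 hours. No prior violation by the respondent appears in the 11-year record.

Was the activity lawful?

(A) not (weather ok) — not satisfied.
(B) not (own property) — not met.
(C) ≤ 4 hrs duration — not satisfied.
(D) not (holds permit) — fails.
(i): F OR F OR F OR F → false.
(A) ≥45 days' notice — met.
(B) no prior violation — satisfied.
(C) training certified — not satisfied.
(ii): T OR T OR F → true.
So (a) is not satisfied (F AND T).
(b) no residence in 150 ft — not met.
(1): F OR F → false.
(2) site inspected — satisfied.
So Overall is not satisfied (F AND T).

No — unlawful.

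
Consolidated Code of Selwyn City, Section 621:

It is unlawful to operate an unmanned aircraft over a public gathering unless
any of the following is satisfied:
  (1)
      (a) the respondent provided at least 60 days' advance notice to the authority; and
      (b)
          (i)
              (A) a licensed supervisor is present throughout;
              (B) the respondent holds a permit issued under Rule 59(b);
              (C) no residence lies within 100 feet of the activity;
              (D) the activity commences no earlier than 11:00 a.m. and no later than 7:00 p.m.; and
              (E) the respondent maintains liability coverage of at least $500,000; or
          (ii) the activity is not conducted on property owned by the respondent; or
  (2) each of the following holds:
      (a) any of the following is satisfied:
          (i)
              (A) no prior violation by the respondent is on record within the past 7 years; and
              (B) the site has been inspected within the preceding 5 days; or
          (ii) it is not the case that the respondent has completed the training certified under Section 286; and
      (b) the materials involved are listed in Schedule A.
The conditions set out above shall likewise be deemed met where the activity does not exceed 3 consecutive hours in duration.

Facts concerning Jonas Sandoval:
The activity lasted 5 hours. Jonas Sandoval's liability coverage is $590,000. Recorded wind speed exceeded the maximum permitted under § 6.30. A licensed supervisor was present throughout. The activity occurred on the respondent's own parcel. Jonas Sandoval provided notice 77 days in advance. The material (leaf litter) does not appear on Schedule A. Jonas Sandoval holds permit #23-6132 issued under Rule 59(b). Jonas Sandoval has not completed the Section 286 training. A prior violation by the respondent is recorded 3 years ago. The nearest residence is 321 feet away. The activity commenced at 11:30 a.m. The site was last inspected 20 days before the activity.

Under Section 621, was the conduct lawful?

(a) ≥60 days' notice — holds.
(A) supervisor present — met.
(B) holds permit — met.
(C) no residence in 100 ft — holds.
(D) start within hours — holds.
(E) coverage ≥ $500,000 — satisfied.
So (i) is satisfied (T AND T AND T AND T AND T).
(ii) not (own property) — fails.
(b): T OR F → true.
(1): T AND T → true.
(A) no prior violation — fails.
(B) site inspected — fails.
So (i) is not satisfied (F AND F).
(ii) not (training certified) — met.
(a): F OR T → true.
(b) Schedule A material — fails.
So (2) is not satisfied (T AND F).
Overall: T OR F → true.
Exception (≤ 3 hrs duration) — not satisfied.
Result: main true OR exception false → true.

Yes — lawful.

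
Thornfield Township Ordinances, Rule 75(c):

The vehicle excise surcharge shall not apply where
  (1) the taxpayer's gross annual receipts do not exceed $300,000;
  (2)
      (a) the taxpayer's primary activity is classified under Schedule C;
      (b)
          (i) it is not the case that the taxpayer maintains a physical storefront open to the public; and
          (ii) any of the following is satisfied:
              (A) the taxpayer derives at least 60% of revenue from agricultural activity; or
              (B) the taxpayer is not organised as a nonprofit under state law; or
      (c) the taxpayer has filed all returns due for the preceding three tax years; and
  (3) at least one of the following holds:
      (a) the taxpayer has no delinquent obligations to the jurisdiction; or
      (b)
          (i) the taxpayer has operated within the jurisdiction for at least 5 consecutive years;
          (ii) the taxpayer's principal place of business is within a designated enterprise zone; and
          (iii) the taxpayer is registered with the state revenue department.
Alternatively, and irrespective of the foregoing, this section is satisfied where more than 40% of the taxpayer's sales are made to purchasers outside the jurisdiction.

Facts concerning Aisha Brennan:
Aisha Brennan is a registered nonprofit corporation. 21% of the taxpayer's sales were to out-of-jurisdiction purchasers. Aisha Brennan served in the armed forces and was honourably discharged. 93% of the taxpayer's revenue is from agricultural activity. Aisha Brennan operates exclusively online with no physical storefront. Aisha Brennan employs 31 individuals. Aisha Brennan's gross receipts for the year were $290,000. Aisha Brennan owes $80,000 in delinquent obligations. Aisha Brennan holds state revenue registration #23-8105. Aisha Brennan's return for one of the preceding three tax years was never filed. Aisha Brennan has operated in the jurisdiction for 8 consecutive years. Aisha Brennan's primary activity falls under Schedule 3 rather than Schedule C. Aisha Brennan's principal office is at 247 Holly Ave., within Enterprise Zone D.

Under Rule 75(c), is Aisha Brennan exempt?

(1) receipts ≤ $300,000 — met.
(a) Schedule C activity — fails.
(i) not (has storefront) — holds.
(A) ≥60% agricultural — satisfied.
(B) not (nonprofit) — not satisfied.
(ii) = T OR F = true.
(b) = T AND T = true.
(c) returns current — not satisfied.
(2): F OR T OR F → true.
(a) no delinquency — not met.
(i) ≥ 5 yrs in jurisdiction — met.
(ii) in enterprise zone — satisfied.
(iii) state-registered — satisfied.
(b) = T AND T AND T = true.
(3): F OR T → true.
Overall = T AND T AND T = true.
Exception (>40% out-of-jur. sales) — not satisfied.
Result: main true OR exception false → true.

Yes — exempt.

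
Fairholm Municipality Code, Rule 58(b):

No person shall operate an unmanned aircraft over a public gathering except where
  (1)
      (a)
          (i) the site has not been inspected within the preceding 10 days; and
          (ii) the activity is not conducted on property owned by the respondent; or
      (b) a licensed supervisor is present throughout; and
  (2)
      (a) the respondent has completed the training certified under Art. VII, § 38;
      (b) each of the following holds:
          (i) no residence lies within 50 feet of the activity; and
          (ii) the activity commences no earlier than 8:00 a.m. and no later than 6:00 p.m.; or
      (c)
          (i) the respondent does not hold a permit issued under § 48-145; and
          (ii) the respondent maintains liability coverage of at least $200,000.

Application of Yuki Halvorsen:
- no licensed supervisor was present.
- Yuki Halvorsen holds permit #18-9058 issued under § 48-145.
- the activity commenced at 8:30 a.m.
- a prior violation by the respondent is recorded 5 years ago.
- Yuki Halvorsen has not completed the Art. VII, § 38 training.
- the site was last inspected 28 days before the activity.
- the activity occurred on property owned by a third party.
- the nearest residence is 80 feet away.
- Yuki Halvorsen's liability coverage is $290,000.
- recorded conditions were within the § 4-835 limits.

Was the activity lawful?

(i) not (site inspected) — holds.
(ii) not (own property) — met.
So (a) is satisfied (T AND T).
(b) supervisor present — fails.
(1) = T OR F = true.
(a) training certified — not met.
(i) no residence in 50 ft — satisfied.
(ii) start within hours — satisfied.
So (b) is satisfied (T AND T).
(i) not (holds permit) — fails.
(ii) coverage ≥ $200,000 — met.
(c): F AND T → false.
(2) = F OR T OR F = true.
So Overall is satisfied (T AND T).

Yes — lawful.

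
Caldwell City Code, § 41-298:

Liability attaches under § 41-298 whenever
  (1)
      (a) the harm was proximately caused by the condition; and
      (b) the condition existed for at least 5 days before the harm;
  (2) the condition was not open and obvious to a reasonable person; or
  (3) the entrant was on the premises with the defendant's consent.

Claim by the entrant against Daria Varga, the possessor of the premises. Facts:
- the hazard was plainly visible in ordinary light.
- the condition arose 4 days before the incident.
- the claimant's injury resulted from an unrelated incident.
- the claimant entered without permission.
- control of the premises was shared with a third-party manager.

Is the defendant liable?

(a) proximate cause — fails.
(b) condition ≥5 days old — not satisfied.
So (1) is not satisfied (F AND F).
(2) not open/obvious — not met.
(3) consent to enter — not met.
Overall: F OR F OR F → false.

No — not liable.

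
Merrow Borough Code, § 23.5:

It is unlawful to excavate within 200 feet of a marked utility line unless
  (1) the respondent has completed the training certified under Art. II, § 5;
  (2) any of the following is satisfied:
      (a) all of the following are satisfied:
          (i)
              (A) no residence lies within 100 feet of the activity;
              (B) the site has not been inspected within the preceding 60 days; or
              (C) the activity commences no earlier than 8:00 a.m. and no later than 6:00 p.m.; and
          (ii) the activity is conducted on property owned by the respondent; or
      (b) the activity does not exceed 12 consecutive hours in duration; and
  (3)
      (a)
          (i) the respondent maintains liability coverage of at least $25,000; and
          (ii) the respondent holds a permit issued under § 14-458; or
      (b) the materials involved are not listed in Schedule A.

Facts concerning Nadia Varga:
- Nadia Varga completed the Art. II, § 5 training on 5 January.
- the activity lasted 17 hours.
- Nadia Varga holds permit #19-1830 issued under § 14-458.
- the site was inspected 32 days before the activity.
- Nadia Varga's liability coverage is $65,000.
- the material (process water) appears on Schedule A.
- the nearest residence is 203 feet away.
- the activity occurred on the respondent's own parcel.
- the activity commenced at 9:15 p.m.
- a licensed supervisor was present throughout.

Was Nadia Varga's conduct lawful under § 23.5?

Yes — lawful.

(1) training certified — met.
(A) no residence in 100 ft — holds.
(B) not (site inspected) — not satisfied.
(C) start within hours — not met.
(i) = T OR F OR F = true.
(ii) own property — satisfied.
(a) = T AND T = true.
(b) ≤ 12 hrs duration — not satisfied.
(2): T OR F → true.
(i) coverage ≥ $25,000 — satisfied.
(ii) holds permit — met.
(a): T AND T → true.
(b) not (Schedule A material) — not satisfied.
(3): T OR F → true.
Overall = T AND T AND T = true.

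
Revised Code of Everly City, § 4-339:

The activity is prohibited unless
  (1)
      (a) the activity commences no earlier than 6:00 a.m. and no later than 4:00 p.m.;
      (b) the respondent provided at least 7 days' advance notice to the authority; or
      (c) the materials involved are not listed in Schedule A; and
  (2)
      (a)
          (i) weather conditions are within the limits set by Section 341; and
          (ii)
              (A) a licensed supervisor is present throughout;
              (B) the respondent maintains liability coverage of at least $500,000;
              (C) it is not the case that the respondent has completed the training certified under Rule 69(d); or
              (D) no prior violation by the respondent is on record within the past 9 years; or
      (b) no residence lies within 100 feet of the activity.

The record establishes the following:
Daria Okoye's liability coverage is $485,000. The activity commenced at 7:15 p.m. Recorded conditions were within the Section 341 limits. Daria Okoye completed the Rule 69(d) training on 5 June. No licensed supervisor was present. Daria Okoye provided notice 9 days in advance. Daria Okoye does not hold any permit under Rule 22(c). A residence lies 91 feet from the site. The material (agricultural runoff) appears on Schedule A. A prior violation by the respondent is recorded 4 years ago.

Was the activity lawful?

(a) start within hours — fails.
(b) ≥7 days' notice — met.
(c) not (Schedule A material) — fails.
(1) = F OR T OR F = true.
(i) weather ok — met.
(A) supervisor present — fails.
(B) coverage ≥ $500,000 — not met.
(C) not (training certified) — not satisfied.
(D) no prior violation — not met.
(ii) = F OR F OR F OR F = false.
(a): T AND F → false.
(b) no residence in 100 ft — fails.
(2): F OR F → false.
Overall: T AND F → false.

No — unlawful.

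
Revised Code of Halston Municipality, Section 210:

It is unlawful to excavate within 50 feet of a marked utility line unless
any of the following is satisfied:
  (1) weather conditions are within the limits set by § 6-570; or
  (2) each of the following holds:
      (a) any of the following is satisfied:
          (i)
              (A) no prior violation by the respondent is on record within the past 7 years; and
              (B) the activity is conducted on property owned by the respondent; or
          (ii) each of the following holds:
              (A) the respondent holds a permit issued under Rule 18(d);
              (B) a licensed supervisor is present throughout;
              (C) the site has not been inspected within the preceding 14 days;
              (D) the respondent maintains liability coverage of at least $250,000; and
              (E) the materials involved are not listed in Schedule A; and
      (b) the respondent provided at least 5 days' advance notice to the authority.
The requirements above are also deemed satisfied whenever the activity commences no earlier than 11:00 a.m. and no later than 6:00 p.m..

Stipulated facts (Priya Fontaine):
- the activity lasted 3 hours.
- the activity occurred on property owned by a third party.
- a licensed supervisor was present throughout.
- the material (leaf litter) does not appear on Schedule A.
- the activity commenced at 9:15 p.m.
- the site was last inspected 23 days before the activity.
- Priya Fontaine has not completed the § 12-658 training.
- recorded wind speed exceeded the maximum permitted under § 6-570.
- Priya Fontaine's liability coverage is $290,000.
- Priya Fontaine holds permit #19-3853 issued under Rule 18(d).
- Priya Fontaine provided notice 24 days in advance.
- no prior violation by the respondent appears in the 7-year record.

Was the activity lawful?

Yes — lawful.

(1) weather ok — not satisfied.
(A) no prior violation — met.
(B) own property — fails.
(i) = T AND F = false.
(A) holds permit — holds.
(B) supervisor present — met.
(C) not (site inspected) — satisfied.
(D) coverage ≥ $250,000 — met.
(E) not (Schedule A material) — satisfied.
(ii): T AND T AND T AND T AND T → true.
(a) = F OR T = true.
(b) ≥5 days' notice — holds.
So (2) is satisfied (T AND T).
Overall: F OR T → true.
Exception (start within hours) — not satisfied.
Result: main true OR exception false → true.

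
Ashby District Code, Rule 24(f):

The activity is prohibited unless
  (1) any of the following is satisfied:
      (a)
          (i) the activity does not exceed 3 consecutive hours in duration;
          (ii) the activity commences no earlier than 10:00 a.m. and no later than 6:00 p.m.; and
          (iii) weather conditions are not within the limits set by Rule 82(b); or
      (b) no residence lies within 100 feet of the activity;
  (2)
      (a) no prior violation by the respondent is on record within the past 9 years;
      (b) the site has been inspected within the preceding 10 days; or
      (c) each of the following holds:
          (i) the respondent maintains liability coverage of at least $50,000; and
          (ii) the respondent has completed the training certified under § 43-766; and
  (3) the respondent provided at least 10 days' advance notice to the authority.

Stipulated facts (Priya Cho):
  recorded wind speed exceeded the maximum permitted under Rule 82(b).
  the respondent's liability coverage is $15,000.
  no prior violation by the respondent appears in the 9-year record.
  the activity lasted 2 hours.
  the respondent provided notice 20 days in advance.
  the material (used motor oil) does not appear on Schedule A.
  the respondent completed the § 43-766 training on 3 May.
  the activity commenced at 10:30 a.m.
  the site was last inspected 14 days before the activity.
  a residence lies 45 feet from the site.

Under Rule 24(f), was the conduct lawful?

Yes — lawful.

(i) ≤ 3 hrs duration — satisfied.
(ii) start within hours — holds.
(iii) not (weather ok) — satisfied.
(a) = T AND T AND T = true.
(b) no residence in 100 ft — not met.
(1): T OR F → true.
(a) no prior violation — satisfied.
(b) site inspected — not met.
(i) coverage ≥ $50,000 — not met.
(ii) training certified — holds.
(c): F AND T → false.
So (2) is satisfied (T OR F OR F).
(3) ≥10 days' notice — holds.
So Overall is satisfied (T AND T AND T).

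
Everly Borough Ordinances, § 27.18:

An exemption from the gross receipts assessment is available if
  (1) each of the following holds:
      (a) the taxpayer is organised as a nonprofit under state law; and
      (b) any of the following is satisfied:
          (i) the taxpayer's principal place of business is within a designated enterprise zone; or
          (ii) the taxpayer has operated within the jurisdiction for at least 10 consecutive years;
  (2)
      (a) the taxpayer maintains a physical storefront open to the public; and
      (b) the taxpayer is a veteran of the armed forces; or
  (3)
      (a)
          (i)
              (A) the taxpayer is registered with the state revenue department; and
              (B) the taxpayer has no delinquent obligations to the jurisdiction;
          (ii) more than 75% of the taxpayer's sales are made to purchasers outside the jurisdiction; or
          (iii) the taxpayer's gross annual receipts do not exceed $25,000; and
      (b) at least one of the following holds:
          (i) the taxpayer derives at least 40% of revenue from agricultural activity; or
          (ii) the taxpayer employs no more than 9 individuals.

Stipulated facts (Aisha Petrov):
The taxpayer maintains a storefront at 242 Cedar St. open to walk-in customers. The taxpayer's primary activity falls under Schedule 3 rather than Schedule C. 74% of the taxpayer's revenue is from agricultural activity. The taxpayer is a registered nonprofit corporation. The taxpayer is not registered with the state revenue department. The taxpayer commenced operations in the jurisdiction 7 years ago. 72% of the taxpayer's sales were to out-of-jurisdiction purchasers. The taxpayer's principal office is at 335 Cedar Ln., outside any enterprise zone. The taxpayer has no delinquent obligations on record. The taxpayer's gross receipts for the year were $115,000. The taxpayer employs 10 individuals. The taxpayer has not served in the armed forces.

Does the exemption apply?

(a) nonprofit — met.
(i) in enterprise zone — not satisfied.
(ii) ≥ 10 yrs in jurisdiction — not satisfied.
So (b) is not satisfied (F OR F).
(1): T AND F → false.
(a) has storefront — satisfied.
(b) veteran — fails.
(2): T AND F → false.
(A) state-registered — not met.
(B) no delinquency — met.
(i): F AND T → false.
(ii) >75% out-of-jur. sales — fails.
(iii) receipts ≤ $25,000 — not met.
(a) = F OR F OR F = false.
(i) ≥40% agricultural — holds.
(ii) ≤ 9 employees — fails.
(b): T OR F → true.
So (3) is not satisfied (F AND T).
Overall = F OR F OR F = false.

No — not exempt.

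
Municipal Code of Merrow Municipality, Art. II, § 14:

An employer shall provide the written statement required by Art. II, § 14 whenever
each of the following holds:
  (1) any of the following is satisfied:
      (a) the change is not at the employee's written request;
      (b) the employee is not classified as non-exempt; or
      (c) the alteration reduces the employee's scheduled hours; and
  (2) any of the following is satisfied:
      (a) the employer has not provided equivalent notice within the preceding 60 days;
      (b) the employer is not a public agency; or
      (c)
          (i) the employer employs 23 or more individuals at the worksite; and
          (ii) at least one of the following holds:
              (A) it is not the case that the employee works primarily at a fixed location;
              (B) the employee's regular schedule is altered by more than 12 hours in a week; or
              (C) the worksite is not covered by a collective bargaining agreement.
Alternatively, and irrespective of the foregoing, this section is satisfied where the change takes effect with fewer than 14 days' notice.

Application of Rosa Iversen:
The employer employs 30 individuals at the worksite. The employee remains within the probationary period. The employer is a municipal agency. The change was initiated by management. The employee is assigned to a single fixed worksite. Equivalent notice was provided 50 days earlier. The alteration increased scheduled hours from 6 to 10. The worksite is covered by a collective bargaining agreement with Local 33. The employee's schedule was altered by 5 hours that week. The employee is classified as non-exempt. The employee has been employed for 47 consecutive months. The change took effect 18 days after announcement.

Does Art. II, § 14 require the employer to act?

No — not required.

(a) not employee-requested — holds.
(b) not (non-exempt) — fails.
(c) hours reduced — not satisfied.
So (1) is satisfied (T OR F OR F).
(a) no recent notice — not met.
(b) not (public agency) — not met.
(i) ≥ 23 at site — satisfied.
(A) not (fixed location) — not met.
(B) schedule shift > 12h — not met.
(C) no CBA — not satisfied.
(ii): F OR F OR F → false.
(c) = T AND F = false.
So (2) is not satisfied (F OR F OR F).
Overall = T AND F = false.
Exception (< 14 days' notice) — not satisfied.
Result: main false OR exception false → false.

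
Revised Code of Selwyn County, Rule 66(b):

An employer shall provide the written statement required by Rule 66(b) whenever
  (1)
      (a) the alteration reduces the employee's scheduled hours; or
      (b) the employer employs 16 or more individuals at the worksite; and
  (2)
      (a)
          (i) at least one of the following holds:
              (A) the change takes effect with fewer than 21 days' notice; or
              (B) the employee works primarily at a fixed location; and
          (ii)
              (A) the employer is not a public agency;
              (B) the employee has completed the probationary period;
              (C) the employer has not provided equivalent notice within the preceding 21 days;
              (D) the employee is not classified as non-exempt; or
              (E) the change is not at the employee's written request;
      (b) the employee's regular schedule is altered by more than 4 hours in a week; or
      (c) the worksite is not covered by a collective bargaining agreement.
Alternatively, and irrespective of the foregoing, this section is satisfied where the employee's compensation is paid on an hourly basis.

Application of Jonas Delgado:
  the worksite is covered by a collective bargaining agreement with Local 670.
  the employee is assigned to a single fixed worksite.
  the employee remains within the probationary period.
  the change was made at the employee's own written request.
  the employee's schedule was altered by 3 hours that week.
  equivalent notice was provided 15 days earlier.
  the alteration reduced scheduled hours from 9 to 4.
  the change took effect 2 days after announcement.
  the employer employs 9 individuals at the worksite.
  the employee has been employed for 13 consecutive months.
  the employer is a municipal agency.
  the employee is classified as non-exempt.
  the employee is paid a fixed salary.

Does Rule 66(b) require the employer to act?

No — not required.

(a) hours reduced — holds.
(b) ≥ 16 at site — fails.
So (1) is satisfied (T OR F).
(A) < 21 days' notice — met.
(B) fixed location — met.
(i) = T OR T = true.
(A) not (public agency) — fails.
(B) past probation — not satisfied.
(C) no recent notice — not satisfied.
(D) not (non-exempt) — not satisfied.
(E) not employee-requested — not satisfied.
So (ii) is not satisfied (F OR F OR F OR F OR F).
(a): T AND F → false.
(b) schedule shift > 4h — fails.
(c) no CBA — not met.
(2) = F OR F OR F = false.
Overall: T AND F → false.
Exception (hourly-paid) — not satisfied.
Result: main false OR exception false → false.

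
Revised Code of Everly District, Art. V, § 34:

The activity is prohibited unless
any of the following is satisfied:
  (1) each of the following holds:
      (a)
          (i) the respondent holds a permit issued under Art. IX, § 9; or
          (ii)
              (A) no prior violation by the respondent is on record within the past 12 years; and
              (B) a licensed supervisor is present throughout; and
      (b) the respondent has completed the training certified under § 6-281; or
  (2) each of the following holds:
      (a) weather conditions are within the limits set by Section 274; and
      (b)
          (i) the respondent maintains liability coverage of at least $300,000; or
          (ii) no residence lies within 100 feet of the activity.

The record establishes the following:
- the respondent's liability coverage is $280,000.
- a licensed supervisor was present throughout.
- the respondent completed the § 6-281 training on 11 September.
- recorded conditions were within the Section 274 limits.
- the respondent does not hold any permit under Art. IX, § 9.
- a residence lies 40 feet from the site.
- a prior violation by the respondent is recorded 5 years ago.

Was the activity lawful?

No — unlawful.

(i) holds permit — fails.
(A) no prior violation — not met.
(B) supervisor present — holds.
(ii) = F AND T = false.
(a) = F OR F = false.
(b) training certified — holds.
(1): F AND T → false.
(a) weather ok — met.
(i) coverage ≥ $300,000 — fails.
(ii) no residence in 100 ft — not satisfied.
So (b) is not satisfied (F OR F).
So (2) is not satisfied (T AND F).
Overall: F OR F → false.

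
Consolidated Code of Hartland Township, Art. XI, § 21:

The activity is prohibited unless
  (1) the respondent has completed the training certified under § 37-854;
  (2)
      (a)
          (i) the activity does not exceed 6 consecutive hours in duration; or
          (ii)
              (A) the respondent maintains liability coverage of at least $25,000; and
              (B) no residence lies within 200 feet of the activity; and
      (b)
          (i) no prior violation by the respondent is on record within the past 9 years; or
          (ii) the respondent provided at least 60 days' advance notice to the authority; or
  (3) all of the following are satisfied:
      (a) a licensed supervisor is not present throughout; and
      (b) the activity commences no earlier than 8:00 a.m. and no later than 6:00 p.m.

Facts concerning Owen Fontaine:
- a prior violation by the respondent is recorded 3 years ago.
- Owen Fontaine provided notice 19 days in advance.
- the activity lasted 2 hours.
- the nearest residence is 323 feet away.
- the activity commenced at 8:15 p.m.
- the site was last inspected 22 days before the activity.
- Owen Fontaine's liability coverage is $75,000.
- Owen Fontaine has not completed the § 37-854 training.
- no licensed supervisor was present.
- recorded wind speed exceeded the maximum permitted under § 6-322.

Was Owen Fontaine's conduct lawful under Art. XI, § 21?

No — unlawful.

(1) training certified — fails.
(i) ≤ 6 hrs duration — holds.
(A) coverage ≥ $25,000 — holds.
(B) no residence in 200 ft — satisfied.
(ii) = T AND T = true.
(a): T OR T → true.
(i) no prior violation — not met.
(ii) ≥60 days' notice — fails.
(b) = F OR F = false.
(2) = T AND F = false.
(a) not (supervisor present) — met.
(b) start within hours — not satisfied.
(3): T AND F → false.
Overall: F OR F OR F → false.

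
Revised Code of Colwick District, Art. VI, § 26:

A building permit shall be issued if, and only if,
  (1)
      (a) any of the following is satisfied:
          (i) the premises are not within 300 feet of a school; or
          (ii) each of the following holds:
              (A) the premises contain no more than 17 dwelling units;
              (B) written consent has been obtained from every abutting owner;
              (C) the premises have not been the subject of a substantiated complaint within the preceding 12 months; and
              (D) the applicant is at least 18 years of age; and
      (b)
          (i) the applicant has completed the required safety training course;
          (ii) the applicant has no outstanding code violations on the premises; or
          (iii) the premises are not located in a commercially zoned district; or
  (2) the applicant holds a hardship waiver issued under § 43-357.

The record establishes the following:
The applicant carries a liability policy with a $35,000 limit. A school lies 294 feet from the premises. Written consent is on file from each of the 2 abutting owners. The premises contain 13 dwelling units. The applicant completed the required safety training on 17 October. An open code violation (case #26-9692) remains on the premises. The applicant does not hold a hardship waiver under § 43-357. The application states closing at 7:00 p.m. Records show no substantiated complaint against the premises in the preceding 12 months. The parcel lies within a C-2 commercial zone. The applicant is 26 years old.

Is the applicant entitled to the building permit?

(i) ≥300 ft from school — fails.
(A) ≤ 17 units — satisfied.
(B) all abutters consent — holds.
(C) no complaint in 12 mo. — holds.
(D) age ≥ 18 — satisfied.
(ii) = T AND T AND T AND T = true.
(a): F OR T → true.
(i) safety training — satisfied.
(ii) no code violations — not satisfied.
(iii) not (commercially zoned) — not met.
So (b) is satisfied (T OR F OR F).
(1): T AND T → true.
(2) hardship waiver — not met.
Overall: T OR F → true.

Yes — granted.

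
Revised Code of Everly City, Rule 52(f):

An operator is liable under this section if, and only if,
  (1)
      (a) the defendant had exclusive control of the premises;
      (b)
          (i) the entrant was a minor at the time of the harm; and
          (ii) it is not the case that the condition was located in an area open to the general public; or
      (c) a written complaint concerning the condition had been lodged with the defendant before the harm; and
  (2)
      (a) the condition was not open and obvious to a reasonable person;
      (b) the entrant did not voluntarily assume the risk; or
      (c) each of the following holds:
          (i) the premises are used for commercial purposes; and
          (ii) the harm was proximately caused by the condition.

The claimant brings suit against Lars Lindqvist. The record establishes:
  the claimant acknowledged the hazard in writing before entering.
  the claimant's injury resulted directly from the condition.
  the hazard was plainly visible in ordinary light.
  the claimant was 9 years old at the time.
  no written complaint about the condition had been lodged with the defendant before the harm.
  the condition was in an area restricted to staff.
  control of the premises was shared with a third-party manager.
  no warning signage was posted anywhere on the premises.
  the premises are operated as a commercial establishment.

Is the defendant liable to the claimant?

(a) exclusive control — not met.
(i) entrant a minor — met.
(ii) not (public area) — satisfied.
(b): T AND T → true.
(c) complaint lodged — fails.
So (1) is satisfied (F OR T OR F).
(a) not open/obvious — not met.
(b) no assumed risk — not met.
(i) commercial use — satisfied.
(ii) proximate cause — met.
So (c) is satisfied (T AND T).
(2) = F OR F OR T = true.
So Overall is satisfied (T AND T).

Yes — liable.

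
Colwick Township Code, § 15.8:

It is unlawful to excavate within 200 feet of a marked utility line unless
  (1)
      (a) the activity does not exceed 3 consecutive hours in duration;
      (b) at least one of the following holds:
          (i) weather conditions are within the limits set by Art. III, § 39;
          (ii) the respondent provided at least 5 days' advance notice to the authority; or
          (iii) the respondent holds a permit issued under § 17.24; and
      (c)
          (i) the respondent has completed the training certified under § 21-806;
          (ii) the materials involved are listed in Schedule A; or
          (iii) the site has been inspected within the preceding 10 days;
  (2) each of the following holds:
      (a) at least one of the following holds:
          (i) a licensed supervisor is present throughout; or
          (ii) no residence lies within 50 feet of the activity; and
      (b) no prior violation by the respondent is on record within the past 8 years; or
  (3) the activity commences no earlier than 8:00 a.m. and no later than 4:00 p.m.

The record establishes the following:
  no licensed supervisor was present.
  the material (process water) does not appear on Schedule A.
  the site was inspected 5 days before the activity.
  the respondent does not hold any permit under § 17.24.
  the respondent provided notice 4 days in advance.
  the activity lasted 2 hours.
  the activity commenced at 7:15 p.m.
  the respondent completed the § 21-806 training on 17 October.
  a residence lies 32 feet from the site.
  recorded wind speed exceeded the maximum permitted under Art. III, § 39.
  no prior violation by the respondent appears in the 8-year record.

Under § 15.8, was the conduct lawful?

(a) ≤ 3 hrs duration — met.
(i) weather ok — not met.
(ii) ≥5 days' notice — not satisfied.
(iii) holds permit — not met.
(b) = F OR F OR F = false.
(i) training certified — met.
(ii) Schedule A material — not satisfied.
(iii) site inspected — satisfied.
So (c) is satisfied (T OR F OR T).
So (1) is not satisfied (T AND F AND T).
(i) supervisor present — fails.
(ii) no residence in 50 ft — not met.
(a): F OR F → false.
(b) no prior violation — satisfied.
So (2) is not satisfied (F AND T).
(3) start within hours — not met.
So Overall is not satisfied (F OR F OR F).

No — unlawful.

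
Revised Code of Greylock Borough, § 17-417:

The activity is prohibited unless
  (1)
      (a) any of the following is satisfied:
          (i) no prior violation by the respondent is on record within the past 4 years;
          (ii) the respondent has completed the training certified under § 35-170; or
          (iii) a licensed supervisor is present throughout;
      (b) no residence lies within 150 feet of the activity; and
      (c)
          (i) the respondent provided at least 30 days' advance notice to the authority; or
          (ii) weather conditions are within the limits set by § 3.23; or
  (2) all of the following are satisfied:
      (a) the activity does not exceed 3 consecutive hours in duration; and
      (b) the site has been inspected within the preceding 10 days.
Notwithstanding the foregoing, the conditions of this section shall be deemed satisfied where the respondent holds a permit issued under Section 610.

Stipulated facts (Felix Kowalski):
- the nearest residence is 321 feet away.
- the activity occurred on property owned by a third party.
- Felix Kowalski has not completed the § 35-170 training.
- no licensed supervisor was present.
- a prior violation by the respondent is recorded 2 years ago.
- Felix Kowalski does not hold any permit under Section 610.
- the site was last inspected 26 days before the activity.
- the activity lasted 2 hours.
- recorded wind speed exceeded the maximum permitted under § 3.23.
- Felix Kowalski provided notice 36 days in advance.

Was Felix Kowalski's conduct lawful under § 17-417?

No — unlawful.

(i) no prior violation — fails.
(ii) training certified — not met.
(iii) supervisor present — not met.
(a) = F OR F OR F = false.
(b) no residence in 150 ft — holds.
(i) ≥30 days' notice — satisfied.
(ii) weather ok — not satisfied.
So (c) is satisfied (T OR F).
(1) = F AND T AND T = false.
(a) ≤ 3 hrs duration — holds.
(b) site inspected — not satisfied.
(2): T AND F → false.
Overall = F OR F = false.
Exception (holds permit) — not satisfied.
Result: main false OR exception false → false.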